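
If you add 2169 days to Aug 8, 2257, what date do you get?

July 17, 2263

+365 (one year) → Aug 8, 2258 (1804 left).
+365 (one year) → Aug 8, 2259 (1439 left).
+366 (one year; includes Feb 29, 2260) → Aug 8, 2260 (1073 left).
+365 (one year) → Aug 8, 2261 (708 left).
+365 (one year) → Aug 8, 2262 (343 left).
Aug has 31 days: +24 → Sep 1, 2262 (319 left).
Sep has 30 days: +30 → Oct 1, 2262 (289 left).
Oct has 31 days: +31 → Nov 1, 2262 (258 left).
Nov has 30 days: +30 → Dec 1, 2262 (228 left).
Dec has 31 days: +31 → Jan 1, 2263 (197 left).
Jan has 31 days: +31 → Feb 1, 2263 (166 left).
Feb has 28 days: +28 → Mar 1, 2263 (138 left).
Mar has 31 days: +31 → Apr 1, 2263 (107 left).
Apr has 30 days: +30 → May 1, 2263 (77 left).
May has 31 days: +31 → Jun 1, 2263 (46 left).
Jun has 30 days: +30 → Jul 1, 2263 (16 left).
+16 → Jul 17, 2263.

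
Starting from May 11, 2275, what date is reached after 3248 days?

April 1, 2284

+366 (one year; includes Feb 29, 2276) → May 11, 2276 (2882 left).
+365 (one year) → May 11, 2277 (2517 left).
+365 (one year) → May 11, 2278 (2152 left).
+365 (one year) → May 11, 2279 (1787 left).
+366 (one year; includes Feb 29, 2280) → May 11, 2280 (1421 left).
+365 (one year) → May 11, 2281 (1056 left).
+365 (one year) → May 11, 2282 (691 left).
+365 (one year) → May 11, 2283 (326 left).
May has 31 days: +21 → Jun 1, 2283 (305 left).
Jun has 30 days: +30 → Jul 1, 2283 (275 left).
Jul has 31 days: +31 → Aug 1, 2283 (244 left).
Aug has 31 days: +31 → Sep 1, 2283 (213 left).
Sep has 30 days: +30 → Oct 1, 2283 (183 left).
Oct has 31 days: +31 → Nov 1, 2283 (152 left).
Nov has 30 days: +30 → Dec 1, 2283 (122 left).
Dec has 31 days: +31 → Jan 1, 2284 (91 left).
Jan has 31 days: +31 → Feb 1, 2284 (60 left).
Feb has 29 days: +29 → Mar 1, 2284 (31 left).
Mar has 31 days: +31 → Apr 1, 2284 (0 left).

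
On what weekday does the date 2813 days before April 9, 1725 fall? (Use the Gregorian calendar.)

Tuesday

First find the weekday of Apr 9, 1725. Doomsday rule: the anchor day for the 1700s is Sunday. For year 25: 25÷12 = 2 r 1, and 1÷4 = 0, so 2+1+0 = 3.
Sunday + 3 ≡ Wednesday — that's 1725's doomsday.
In April the doomsday date is Apr 4.
Apr 9 is 5 days after Apr 4; 5 mod 7 = 5, so Wednesday + 5 = Monday.
2813 mod 7 = 6, so 2813 days before a Monday is Monday − 6 = Tuesday.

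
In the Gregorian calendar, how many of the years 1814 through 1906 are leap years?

22

Multiples of 4 in [1814,1906]: 23.
Of those, multiples of 100: 1 (not leap unless ÷400).
Multiples of 400: 0.
Leap years = 23 − 1 + 0 = 22.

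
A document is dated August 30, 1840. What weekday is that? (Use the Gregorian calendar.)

Sunday

Doomsday rule: the anchor day for the 1800s is Friday. For year 40: 40÷12 = 3 r 4, and 4÷4 = 1, so 3+4+1 = 8.
Friday + 8 ≡ Saturday — that's 1840's doomsday.
In August the doomsday date is Aug 8.
Aug 30 is 22 days after Aug 8; 22 mod 7 = 1, so Saturday + 1 = Sunday.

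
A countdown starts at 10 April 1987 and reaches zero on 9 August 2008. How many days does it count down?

7792

Apr 10, 1987 → Apr 10, 1988: 366 days (Feb 29, 1988 is in that span).
Apr 10, 1988 → Apr 10, 1989: 365 days.
Apr 10, 1989 → Apr 10, 1990: 365 days.
Apr 10, 1990 → Apr 10, 1991: 365 days.
Apr 10, 1991 → Apr 10, 1992: 366 days (Feb 29, 1992 is in that span).
Apr 10, 1992 → Apr 10, 1993: 365 days.
Apr 10, 1993 → Apr 10, 1994: 365 days.
Apr 10, 1994 → Apr 10, 1995: 365 days.
Apr 10, 1995 → Apr 10, 1996: 366 days (Feb 29, 1996 is in that span).
Apr 10, 1996 → Apr 10, 1997: 365 days.
Apr 10, 1997 → Apr 10, 1998: 365 days.
Apr 10, 1998 → Apr 10, 1999: 365 days.
Apr 10, 1999 → Apr 10, 2000: 366 days (Feb 29, 2000 is in that span).
Apr 10, 2000 → Apr 10, 2001: 365 days.
Apr 10, 2001 → Apr 10, 2002: 365 days.
Apr 10, 2002 → Apr 10, 2003: 365 days.
Apr 10, 2003 → Apr 10, 2004: 366 days (Feb 29, 2004 is in that span).
Apr 10, 2004 → Apr 10, 2005: 365 days.
Apr 10, 2005 → Apr 10, 2006: 365 days.
Apr 10, 2006 → Apr 10, 2007: 365 days.
Apr 10, 2007 → Apr 10, 2008: 366 days (Feb 29, 2008 is in that span).
Apr 10, 2008 → May 10, 2008: 30 days (April has 30).
May 10, 2008 → Jun 10, 2008: 31 days (May has 31).
Jun 10, 2008 → Jul 10, 2008: 30 days (June has 30).
Jul 10, 2008 → Aug 9, 2008: 30 days.
Total: 7792 days.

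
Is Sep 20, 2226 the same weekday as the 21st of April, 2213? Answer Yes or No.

From Apr 21, 2213 to Sep 20, 2226 is 4900 days.
4900 mod 7 = 0, so they are the same weekday.
(Apr 21, 2213 is a Wednesday; Sep 20, 2226 is a Wednesday.)

Yes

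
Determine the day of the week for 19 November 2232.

Monday

Doomsday rule: the anchor day for the 2200s is Friday. For year 32: 32÷12 = 2 r 8, and 8÷4 = 2, so 2+8+2 = 12.
Friday + 12 ≡ Wednesday — that's 2232's doomsday.
In November the doomsday date is Nov 7.
Nov 19 is 12 days after Nov 7; 12 mod 7 = 5, so Wednesday + 5 = Monday.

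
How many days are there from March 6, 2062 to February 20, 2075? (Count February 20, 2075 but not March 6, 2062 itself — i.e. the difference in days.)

4734

Mar 6, 2062 → Mar 6, 2063: 365 days.
Mar 6, 2063 → Mar 6, 2064: 366 days (Feb 29, 2064 is in that span).
Mar 6, 2064 → Mar 6, 2065: 365 days.
Mar 6, 2065 → Mar 6, 2066: 365 days.
Mar 6, 2066 → Mar 6, 2067: 365 days.
Mar 6, 2067 → Mar 6, 2068: 366 days (Feb 29, 2068 is in that span).
Mar 6, 2068 → Mar 6, 2069: 365 days.
Mar 6, 2069 → Mar 6, 2070: 365 days.
Mar 6, 2070 → Mar 6, 2071: 365 days.
Mar 6, 2071 → Mar 6, 2072: 366 days (Feb 29, 2072 is in that span).
Mar 6, 2072 → Mar 6, 2073: 365 days.
Mar 6, 2073 → Mar 6, 2074: 365 days.
Mar 6, 2074 → Apr 6, 2074: 31 days (March has 31).
Apr 6, 2074 → May 6, 2074: 30 days (April has 30).
May 6, 2074 → Jun 6, 2074: 31 days (May has 31).
Jun 6, 2074 → Jul 6, 2074: 30 days (June has 30).
Jul 6, 2074 → Aug 6, 2074: 31 days (July has 31).
Aug 6, 2074 → Sep 6, 2074: 31 days (August has 31).
Sep 6, 2074 → Oct 6, 2074: 30 days (September has 30).
Oct 6, 2074 → Nov 6, 2074: 31 days (October has 31).
Nov 6, 2074 → Dec 6, 2074: 30 days (November has 30).
Dec 6, 2074 → Jan 6, 2075: 31 days (December has 31).
Jan 6, 2075 → Feb 6, 2075: 31 days (January has 31).
Feb 6, 2075 → Feb 20, 2075: 14 days.
Total: 4734 days.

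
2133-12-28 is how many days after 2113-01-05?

Jan 5, 2113 → Jan 5, 2114: 365 days.
Jan 5, 2114 → Jan 5, 2115: 365 days.
Jan 5, 2115 → Jan 5, 2116: 365 days.
Jan 5, 2116 → Jan 5, 2117: 366 days (Feb 29, 2116 is in that span).
Jan 5, 2117 → Jan 5, 2118: 365 days.
Jan 5, 2118 → Jan 5, 2119: 365 days.
Jan 5, 2119 → Jan 5, 2120: 365 days.
Jan 5, 2120 → Jan 5, 2121: 366 days (Feb 29, 2120 is in that span).
Jan 5, 2121 → Jan 5, 2122: 365 days.
Jan 5, 2122 → Jan 5, 2123: 365 days.
Jan 5, 2123 → Jan 5, 2124: 365 days.
Jan 5, 2124 → Jan 5, 2125: 366 days (Feb 29, 2124 is in that span).
Jan 5, 2125 → Jan 5, 2126: 365 days.
Jan 5, 2126 → Jan 5, 2127: 365 days.
Jan 5, 2127 → Jan 5, 2128: 365 days.
Jan 5, 2128 → Jan 5, 2129: 366 days (Feb 29, 2128 is in that span).
Jan 5, 2129 → Jan 5, 2130: 365 days.
Jan 5, 2130 → Jan 5, 2131: 365 days.
Jan 5, 2131 → Jan 5, 2132: 365 days.
Jan 5, 2132 → Jan 5, 2133: 366 days (Feb 29, 2132 is in that span).
Jan 5, 2133 → Feb 5, 2133: 31 days (January has 31).
Feb 5, 2133 → Mar 5, 2133: 28 days (February has 28).
Mar 5, 2133 → Apr 5, 2133: 31 days (March has 31).
Apr 5, 2133 → May 5, 2133: 30 days (April has 30).
May 5, 2133 → Jun 5, 2133: 31 days (May has 31).
Jun 5, 2133 → Jul 5, 2133: 30 days (June has 30).
Jul 5, 2133 → Aug 5, 2133: 31 days (July has 31).
Aug 5, 2133 → Sep 5, 2133: 31 days (August has 31).
Sep 5, 2133 → Oct 5, 2133: 30 days (September has 30).
Oct 5, 2133 → Nov 5, 2133: 31 days (October has 31).
Nov 5, 2133 → Dec 5, 2133: 30 days (November has 30).
Dec 5, 2133 → Dec 28, 2133: 23 days.
Total: 7662 days.

7662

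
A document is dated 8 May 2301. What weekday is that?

Wednesday

Doomsday rule: the anchor day for the 2300s is Wednesday. For year 01: 1÷12 = 0 r 1, and 1÷4 = 0, so 0+1+0 = 1.
Wednesday + 1 ≡ Thursday — that's 2301's doomsday.
In May the doomsday date is May 9.
May 8 is 1 day before May 9; 1 mod 7 = 1, so Thursday − 1 = Wednesday.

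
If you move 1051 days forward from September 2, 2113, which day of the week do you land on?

Sunday

Sep 2, 2113 is a Saturday.
1051 mod 7 = 1, so 1051 days after a Saturday is Saturday + 1 = Sunday.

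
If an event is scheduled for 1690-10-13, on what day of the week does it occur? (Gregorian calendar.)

Friday

Doomsday rule: the anchor day for the 1600s is Tuesday. For year 90: 90÷12 = 7 r 6, and 6÷4 = 1, so 7+6+1 = 14.
Tuesday + 14 ≡ Tuesday — that's 1690's doomsday.
In October the doomsday date is Oct 10.
Oct 13 is 3 days after Oct 10; 3 mod 7 = 3, so Tuesday + 3 = Friday.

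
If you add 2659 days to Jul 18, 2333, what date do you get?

+365 (one year) → Jul 18, 2334 (2294 left).
+365 (one year) → Jul 18, 2335 (1929 left).
+366 (one year; includes Feb 29, 2336) → Jul 18, 2336 (1563 left).
+365 (one year) → Jul 18, 2337 (1198 left).
+365 (one year) → Jul 18, 2338 (833 left).
+365 (one year) → Jul 18, 2339 (468 left).
+366 (one year; includes Feb 29, 2340) → Jul 18, 2340 (102 left).
Jul has 31 days: +14 → Aug 1, 2340 (88 left).
Aug has 31 days: +31 → Sep 1, 2340 (57 left).
Sep has 30 days: +30 → Oct 1, 2340 (27 left).
+27 → Oct 28, 2340.

October 28, 2340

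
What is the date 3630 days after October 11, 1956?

September 19, 1966

+365 (one year) → Oct 11, 1957 (3265 left).
+365 (one year) → Oct 11, 1958 (2900 left).
+365 (one year) → Oct 11, 1959 (2535 left).
+366 (one year; includes Feb 29, 1960) → Oct 11, 1960 (2169 left).
+365 (one year) → Oct 11, 1961 (1804 left).
+365 (one year) → Oct 11, 1962 (1439 left).
+365 (one year) → Oct 11, 1963 (1074 left).
+366 (one year; includes Feb 29, 1964) → Oct 11, 1964 (708 left).
+365 (one year) → Oct 11, 1965 (343 left).
Oct has 31 days: +21 → Nov 1, 1965 (322 left).
Nov has 30 days: +30 → Dec 1, 1965 (292 left).
Dec has 31 days: +31 → Jan 1, 1966 (261 left).
Jan has 31 days: +31 → Feb 1, 1966 (230 left).
Feb has 28 days: +28 → Mar 1, 1966 (202 left).
Mar has 31 days: +31 → Apr 1, 1966 (171 left).
Apr has 30 days: +30 → May 1, 1966 (141 left).
May has 31 days: +31 → Jun 1, 1966 (110 left).
Jun has 30 days: +30 → Jul 1, 1966 (80 left).
Jul has 31 days: +31 → Aug 1, 1966 (49 left).
Aug has 31 days: +31 → Sep 1, 1966 (18 left).
+18 → Sep 19, 1966.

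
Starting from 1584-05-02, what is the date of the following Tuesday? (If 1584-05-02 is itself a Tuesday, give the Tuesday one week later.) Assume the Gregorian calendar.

May 2, 1584 is a Wednesday.
From Wednesday to the next Tuesday is 6 days.
May 2, 1584 + 6 = May 8, 1584.

May 8, 1584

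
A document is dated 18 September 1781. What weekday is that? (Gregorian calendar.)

Doomsday rule: the anchor day for the 1700s is Sunday. For year 81: 81÷12 = 6 r 9, and 9÷4 = 2, so 6+9+2 = 17.
Sunday + 17 ≡ Wednesday — that's 1781's doomsday.
In September the doomsday date is Sep 5.
Sep 18 is 13 days after Sep 5; 13 mod 7 = 6, so Wednesday + 6 = Tuesday.

Tuesday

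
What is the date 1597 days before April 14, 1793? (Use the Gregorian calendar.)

November 29, 1788

−365 (one year) → Apr 14, 1792 (1232 left).
−366 (one year; includes Feb 29, 1792) → Apr 14, 1791 (866 left).
−365 (one year) → Apr 14, 1790 (501 left).
−365 (one year) → Apr 14, 1789 (136 left).
−14 → Mar 31, 1789 (end of Mar, 31 days; 122 left).
−31 → Feb 28, 1789 (end of Feb, 28 days; 91 left).
−28 → Jan 31, 1789 (end of Jan, 31 days; 63 left).
−31 → Dec 31, 1788 (end of Dec, 31 days; 32 left).
−31 → Nov 30, 1788 (end of Nov, 30 days; 1 left).
−1 → Nov 29, 1788.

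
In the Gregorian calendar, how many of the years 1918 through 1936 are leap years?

5

Multiples of 4 in [1918,1936]: 5.
Of those, multiples of 100: 0 (not leap unless ÷400).
Multiples of 400: 0.
Leap years = 5 − 0 + 0 = 5.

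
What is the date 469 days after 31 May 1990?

+365 (one year) → May 31, 1991 (104 left).
May has 31 days: +1 → Jun 1, 1991 (103 left).
Jun has 30 days: +30 → Jul 1, 1991 (73 left).
Jul has 31 days: +31 → Aug 1, 1991 (42 left).
Aug has 31 days: +31 → Sep 1, 1991 (11 left).
+11 → Sep 12, 1991.

September 12, 1991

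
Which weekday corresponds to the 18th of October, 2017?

January 1, 2017 is a Sunday.
Jan 1, 2017 → Feb 1, 2017: 31 days (January has 31).
Feb 1, 2017 → Mar 1, 2017: 28 days (February has 28).
Mar 1, 2017 → Apr 1, 2017: 31 days (March has 31).
Apr 1, 2017 → May 1, 2017: 30 days (April has 30).
May 1, 2017 → Jun 1, 2017: 31 days (May has 31).
Jun 1, 2017 → Jul 1, 2017: 30 days (June has 30).
Jul 1, 2017 → Aug 1, 2017: 31 days (July has 31).
Aug 1, 2017 → Sep 1, 2017: 31 days (August has 31).
Sep 1, 2017 → Oct 1, 2017: 30 days (September has 30).
Oct 1, 2017 → Oct 18, 2017: 17 days.
Total: 290 days.
290 mod 7 = 3, so Sunday + 3 = Wednesday.

Wednesday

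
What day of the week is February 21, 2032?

Saturday

January 1, 2032 is a Thursday.
Jan 1, 2032 → Feb 1, 2032: 31 days (January has 31).
Feb 1, 2032 → Feb 21, 2032: 20 days.
Total: 51 days.
51 mod 7 = 2, so Thursday + 2 = Saturday.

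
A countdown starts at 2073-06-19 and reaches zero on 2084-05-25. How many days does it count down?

3993

Jun 19, 2073 → Jun 19, 2074: 365 days.
Jun 19, 2074 → Jun 19, 2075: 365 days.
Jun 19, 2075 → Jun 19, 2076: 366 days (Feb 29, 2076 is in that span).
Jun 19, 2076 → Jun 19, 2077: 365 days.
Jun 19, 2077 → Jun 19, 2078: 365 days.
Jun 19, 2078 → Jun 19, 2079: 365 days.
Jun 19, 2079 → Jun 19, 2080: 366 days (Feb 29, 2080 is in that span).
Jun 19, 2080 → Jun 19, 2081: 365 days.
Jun 19, 2081 → Jun 19, 2082: 365 days.
Jun 19, 2082 → Jun 19, 2083: 365 days.
Jun 19, 2083 → Jul 19, 2083: 30 days (June has 30).
Jul 19, 2083 → Aug 19, 2083: 31 days (July has 31).
Aug 19, 2083 → Sep 19, 2083: 31 days (August has 31).
Sep 19, 2083 → Oct 19, 2083: 30 days (September has 30).
Oct 19, 2083 → Nov 19, 2083: 31 days (October has 31).
Nov 19, 2083 → Dec 19, 2083: 30 days (November has 30).
Dec 19, 2083 → Jan 19, 2084: 31 days (December has 31).
Jan 19, 2084 → Feb 19, 2084: 31 days (January has 31).
Feb 19, 2084 → Mar 19, 2084: 29 days (February has 29).
Mar 19, 2084 → Apr 19, 2084: 31 days (March has 31).
Apr 19, 2084 → May 19, 2084: 30 days (April has 30).
May 19, 2084 → May 25, 2084: 6 days.
Total: 3993 days.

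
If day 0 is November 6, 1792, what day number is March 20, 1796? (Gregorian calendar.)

Nov 6, 1792 → Nov 6, 1793: 365 days.
Nov 6, 1793 → Nov 6, 1794: 365 days.
Nov 6, 1794 → Nov 6, 1795: 365 days.
Nov 6, 1795 → Dec 6, 1795: 30 days (November has 30).
Dec 6, 1795 → Jan 6, 1796: 31 days (December has 31).
Jan 6, 1796 → Feb 6, 1796: 31 days (January has 31).
Feb 6, 1796 → Mar 6, 1796: 29 days (February has 29).
Mar 6, 1796 → Mar 20, 1796: 14 days.
Total: 1230 days.

1230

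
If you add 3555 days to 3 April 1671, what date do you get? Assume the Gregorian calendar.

+366 (one year; includes Feb 29, 1672) → Apr 3, 1672 (3189 left).
+365 (one year) → Apr 3, 1673 (2824 left).
+365 (one year) → Apr 3, 1674 (2459 left).
+365 (one year) → Apr 3, 1675 (2094 left).
+366 (one year; includes Feb 29, 1676) → Apr 3, 1676 (1728 left).
+365 (one year) → Apr 3, 1677 (1363 left).
+365 (one year) → Apr 3, 1678 (998 left).
+365 (one year) → Apr 3, 1679 (633 left).
+366 (one year; includes Feb 29, 1680) → Apr 3, 1680 (267 left).
Apr has 30 days: +28 → May 1, 1680 (239 left).
May has 31 days: +31 → Jun 1, 1680 (208 left).
Jun has 30 days: +30 → Jul 1, 1680 (178 left).
Jul has 31 days: +31 → Aug 1, 1680 (147 left).
Aug has 31 days: +31 → Sep 1, 1680 (116 left).
Sep has 30 days: +30 → Oct 1, 1680 (86 left).
Oct has 31 days: +31 → Nov 1, 1680 (55 left).
Nov has 30 days: +30 → Dec 1, 1680 (25 left).
+25 → Dec 26, 1680.

December 26, 1680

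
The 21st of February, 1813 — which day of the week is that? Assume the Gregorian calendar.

Sunday

Doomsday rule: the anchor day for the 1800s is Friday. For year 13: 13÷12 = 1 r 1, and 1÷4 = 0, so 1+1+0 = 2.
Friday + 2 ≡ Sunday — that's 1813's doomsday.
In February the doomsday date is Feb 28 (1813 is not a leap year).
Feb 21 is 7 days before Feb 28; 7 mod 7 = 0, so Sunday − 0 = Sunday.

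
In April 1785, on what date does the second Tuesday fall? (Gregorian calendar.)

April 1, 1785 is a Friday.
The first Tuesday is therefore April 5 (4 days later).
The second Tuesday is 5 + 1×7 = April 12.

April 12, 1785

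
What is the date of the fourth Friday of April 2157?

April 22, 2157

April 1, 2157 is a Friday.
The first Friday is therefore April 1 (same day).
The fourth Friday is 1 + 3×7 = April 22.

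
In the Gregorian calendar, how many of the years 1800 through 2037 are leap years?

58

Multiples of 4 in [1800,2037]: 60.
Of those, multiples of 100: 3 (not leap unless ÷400).
Multiples of 400: 1.
Leap years = 60 − 3 + 1 = 58.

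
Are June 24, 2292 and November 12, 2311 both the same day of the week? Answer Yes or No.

No

From Jun 24, 2292 to Nov 12, 2311 is 7079 days.
7079 mod 7 = 2, so they are different weekdays.
(Jun 24, 2292 is a Friday; Nov 12, 2311 is a Sunday.)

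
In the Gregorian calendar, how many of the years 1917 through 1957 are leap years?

10

Multiples of 4 in [1917,1957]: 10.
Of those, multiples of 100: 0 (not leap unless ÷400).
Multiples of 400: 0.
Leap years = 10 − 0 + 0 = 10.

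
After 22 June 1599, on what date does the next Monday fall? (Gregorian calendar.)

June 28, 1599

Jun 22, 1599 is a Tuesday.
From Tuesday to the next Monday is 6 days.
Jun 22, 1599 + 6 = Jun 28, 1599.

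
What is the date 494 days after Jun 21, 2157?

October 28, 2158

+365 (one year) → Jun 21, 2158 (129 left).
Jun has 30 days: +10 → Jul 1, 2158 (119 left).
Jul has 31 days: +31 → Aug 1, 2158 (88 left).
Aug has 31 days: +31 → Sep 1, 2158 (57 left).
Sep has 30 days: +30 → Oct 1, 2158 (27 left).
+27 → Oct 28, 2158.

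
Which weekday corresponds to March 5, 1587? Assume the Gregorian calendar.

Doomsday rule: the anchor day for the 1500s is Wednesday. For year 87: 87÷12 = 7 r 3, and 3÷4 = 0, so 7+3+0 = 10.
Wednesday + 10 ≡ Saturday — that's 1587's doomsday.
In March the doomsday date is Mar 14.
Mar 5 is 9 days before Mar 14; 9 mod 7 = 2, so Saturday − 2 = Thursday.

Thursday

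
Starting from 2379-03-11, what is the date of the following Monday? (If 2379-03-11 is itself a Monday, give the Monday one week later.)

Mar 11, 2379 is a Sunday.
From Sunday to the next Monday is 1 day.
Mar 11, 2379 + 1 = Mar 12, 2379.

March 12, 2379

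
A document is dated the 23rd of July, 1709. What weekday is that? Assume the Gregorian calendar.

Tuesday

Doomsday rule: the anchor day for the 1700s is Sunday. For year 09: 9÷12 = 0 r 9, and 9÷4 = 2, so 0+9+2 = 11.
Sunday + 11 ≡ Thursday — that's 1709's doomsday.
In July the doomsday date is Jul 11.
Jul 23 is 12 days after Jul 11; 12 mod 7 = 5, so Thursday + 5 = Tuesday.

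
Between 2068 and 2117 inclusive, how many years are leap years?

Multiples of 4 in [2068,2117]: 13.
Of those, multiples of 100: 1 (not leap unless ÷400).
Multiples of 400: 0.
Leap years = 13 − 1 + 0 = 12.

12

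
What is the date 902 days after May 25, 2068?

November 13, 2070

+365 (one year) → May 25, 2069 (537 left).
+365 (one year) → May 25, 2070 (172 left).
May has 31 days: +7 → Jun 1, 2070 (165 left).
Jun has 30 days: +30 → Jul 1, 2070 (135 left).
Jul has 31 days: +31 → Aug 1, 2070 (104 left).
Aug has 31 days: +31 → Sep 1, 2070 (73 left).
Sep has 30 days: +30 → Oct 1, 2070 (43 left).
Oct has 31 days: +31 → Nov 1, 2070 (12 left).
+12 → Nov 13, 2070.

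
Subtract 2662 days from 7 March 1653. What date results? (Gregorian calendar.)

November 22, 1645

−365 (one year) → Mar 7, 1652 (2297 left).
−366 (one year; includes Feb 29, 1652) → Mar 7, 1651 (1931 left).
−365 (one year) → Mar 7, 1650 (1566 left).
−365 (one year) → Mar 7, 1649 (1201 left).
−365 (one year) → Mar 7, 1648 (836 left).
−366 (one year; includes Feb 29, 1648) → Mar 7, 1647 (470 left).
−365 (one year) → Mar 7, 1646 (105 left).
−7 → Feb 28, 1646 (end of Feb, 28 days; 98 left).
−28 → Jan 31, 1646 (end of Jan, 31 days; 70 left).
−31 → Dec 31, 1645 (end of Dec, 31 days; 39 left).
−31 → Nov 30, 1645 (end of Nov, 30 days; 8 left).
−8 → Nov 22, 1645.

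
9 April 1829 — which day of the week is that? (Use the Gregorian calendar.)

Thursday

Doomsday rule: the anchor day for the 1800s is Friday. For year 29: 29÷12 = 2 r 5, and 5÷4 = 1, so 2+5+1 = 8.
Friday + 8 ≡ Saturday — that's 1829's doomsday.
In April the doomsday date is Apr 4.
Apr 9 is 5 days after Apr 4; 5 mod 7 = 5, so Saturday + 5 = Thursday.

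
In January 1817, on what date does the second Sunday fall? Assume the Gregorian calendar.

January 1, 1817 is a Wednesday.
The first Sunday is therefore January 5 (4 days later).
The second Sunday is 5 + 1×7 = January 12.

January 12, 1817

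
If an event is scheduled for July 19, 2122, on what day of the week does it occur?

Doomsday rule: the anchor day for the 2100s is Sunday. For year 22: 22÷12 = 1 r 10, and 10÷4 = 2, so 1+10+2 = 13.
Sunday + 13 ≡ Saturday — that's 2122's doomsday.
In July the doomsday date is Jul 11.
Jul 19 is 8 days after Jul 11; 8 mod 7 = 1, so Saturday + 1 = Sunday.

Sunday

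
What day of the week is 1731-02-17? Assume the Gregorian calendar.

Doomsday rule: the anchor day for the 1700s is Sunday. For year 31: 31÷12 = 2 r 7, and 7÷4 = 1, so 2+7+1 = 10.
Sunday + 10 ≡ Wednesday — that's 1731's doomsday.
In February the doomsday date is Feb 28 (1731 is not a leap year).
Feb 17 is 11 days before Feb 28; 11 mod 7 = 4, so Wednesday − 4 = Saturday.

Saturday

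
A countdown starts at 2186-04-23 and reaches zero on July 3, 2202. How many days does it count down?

Apr 23, 2186 → Apr 23, 2187: 365 days.
Apr 23, 2187 → Apr 23, 2188: 366 days (Feb 29, 2188 is in that span).
Apr 23, 2188 → Apr 23, 2189: 365 days.
Apr 23, 2189 → Apr 23, 2190: 365 days.
Apr 23, 2190 → Apr 23, 2191: 365 days.
Apr 23, 2191 → Apr 23, 2192: 366 days (Feb 29, 2192 is in that span).
Apr 23, 2192 → Apr 23, 2193: 365 days.
Apr 23, 2193 → Apr 23, 2194: 365 days.
Apr 23, 2194 → Apr 23, 2195: 365 days.
Apr 23, 2195 → Apr 23, 2196: 366 days (Feb 29, 2196 is in that span).
Apr 23, 2196 → Apr 23, 2197: 365 days.
Apr 23, 2197 → Apr 23, 2198: 365 days.
Apr 23, 2198 → Apr 23, 2199: 365 days.
Apr 23, 2199 → Apr 23, 2200: 365 days.
Apr 23, 2200 → Apr 23, 2201: 365 days.
Apr 23, 2201 → Apr 23, 2202: 365 days.
Apr 23, 2202 → May 23, 2202: 30 days (April has 30).
May 23, 2202 → Jun 23, 2202: 31 days (May has 31).
Jun 23, 2202 → Jul 3, 2202: 10 days.
Total: 5914 days.

5914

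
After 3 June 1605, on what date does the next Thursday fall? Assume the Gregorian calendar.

Jun 3, 1605 is a Friday.
From Friday to the next Thursday is 6 days.
Jun 3, 1605 + 6 = Jun 9, 1605.

June 9, 1605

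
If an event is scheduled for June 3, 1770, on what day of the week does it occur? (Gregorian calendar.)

Doomsday rule: the anchor day for the 1700s is Sunday. For year 70: 70÷12 = 5 r 10, and 10÷4 = 2, so 5+10+2 = 17.
Sunday + 17 ≡ Wednesday — that's 1770's doomsday.
In June the doomsday date is Jun 6.
Jun 3 is 3 days before Jun 6; 3 mod 7 = 3, so Wednesday − 3 = Sunday.

Sunday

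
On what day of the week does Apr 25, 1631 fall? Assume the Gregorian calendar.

Doomsday rule: the anchor day for the 1600s is Tuesday. For year 31: 31÷12 = 2 r 7, and 7÷4 = 1, so 2+7+1 = 10.
Tuesday + 10 ≡ Friday — that's 1631's doomsday.
In April the doomsday date is Apr 4.
Apr 25 is 21 days after Apr 4; 21 mod 7 = 0, so Friday + 0 = Friday.

Friday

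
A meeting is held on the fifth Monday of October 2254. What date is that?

October 30, 2254

October 1, 2254 is a Sunday.
The first Monday is therefore October 2 (1 days later).
The fifth Monday is 2 + 4×7 = October 30.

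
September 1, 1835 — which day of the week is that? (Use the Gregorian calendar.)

Tuesday

January 1, 1835 is a Thursday.
Jan 1, 1835 → Feb 1, 1835: 31 days (January has 31).
Feb 1, 1835 → Mar 1, 1835: 28 days (February has 28).
Mar 1, 1835 → Apr 1, 1835: 31 days (March has 31).
Apr 1, 1835 → May 1, 1835: 30 days (April has 30).
May 1, 1835 → Jun 1, 1835: 31 days (May has 31).
Jun 1, 1835 → Jul 1, 1835: 30 days (June has 30).
Jul 1, 1835 → Aug 1, 1835: 31 days (July has 31).
Aug 1, 1835 → Sep 1, 1835: 31 days.
Total: 243 days.
243 mod 7 = 5, so Thursday + 5 = Tuesday.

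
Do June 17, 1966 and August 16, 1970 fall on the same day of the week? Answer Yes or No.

From Jun 17, 1966 to Aug 16, 1970 is 1521 days.
1521 mod 7 = 2, so they are different weekdays.
(Jun 17, 1966 is a Friday; Aug 16, 1970 is a Sunday.)

No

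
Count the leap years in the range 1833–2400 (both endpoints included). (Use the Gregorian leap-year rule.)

138

Multiples of 4 in [1833,2400]: 142.
Of those, multiples of 100: 6 (not leap unless ÷400).
Multiples of 400: 2.
Leap years = 142 − 6 + 2 = 138.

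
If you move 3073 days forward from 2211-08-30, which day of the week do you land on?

Aug 30, 2211 is a Friday.
3073 mod 7 = 0, so 3073 days after a Friday is Friday + 0 = Friday.

Friday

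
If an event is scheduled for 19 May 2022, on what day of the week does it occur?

January 1, 2022 is a Saturday.
Jan 1, 2022 → Feb 1, 2022: 31 days (January has 31).
Feb 1, 2022 → Mar 1, 2022: 28 days (February has 28).
Mar 1, 2022 → Apr 1, 2022: 31 days (March has 31).
Apr 1, 2022 → May 1, 2022: 30 days (April has 30).
May 1, 2022 → May 19, 2022: 18 days.
Total: 138 days.
138 mod 7 = 5, so Saturday + 5 = Thursday.

Thursday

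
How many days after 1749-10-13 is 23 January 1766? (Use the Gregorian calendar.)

5946

Oct 13, 1749 → Oct 13, 1750: 365 days.
Oct 13, 1750 → Oct 13, 1751: 365 days.
Oct 13, 1751 → Oct 13, 1752: 366 days (Feb 29, 1752 is in that span).
Oct 13, 1752 → Oct 13, 1753: 365 days.
Oct 13, 1753 → Oct 13, 1754: 365 days.
Oct 13, 1754 → Oct 13, 1755: 365 days.
Oct 13, 1755 → Oct 13, 1756: 366 days (Feb 29, 1756 is in that span).
Oct 13, 1756 → Oct 13, 1757: 365 days.
Oct 13, 1757 → Oct 13, 1758: 365 days.
Oct 13, 1758 → Oct 13, 1759: 365 days.
Oct 13, 1759 → Oct 13, 1760: 366 days (Feb 29, 1760 is in that span).
Oct 13, 1760 → Oct 13, 1761: 365 days.
Oct 13, 1761 → Oct 13, 1762: 365 days.
Oct 13, 1762 → Oct 13, 1763: 365 days.
Oct 13, 1763 → Oct 13, 1764: 366 days (Feb 29, 1764 is in that span).
Oct 13, 1764 → Oct 13, 1765: 365 days.
Oct 13, 1765 → Nov 13, 1765: 31 days (October has 31).
Nov 13, 1765 → Dec 13, 1765: 30 days (November has 30).
Dec 13, 1765 → Jan 13, 1766: 31 days (December has 31).
Jan 13, 1766 → Jan 23, 1766: 10 days.
Total: 5946 days.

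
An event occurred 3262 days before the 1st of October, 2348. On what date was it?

−366 (one year; includes Feb 29, 2348) → Oct 1, 2347 (2896 left).
−365 (one year) → Oct 1, 2346 (2531 left).
−365 (one year) → Oct 1, 2345 (2166 left).
−365 (one year) → Oct 1, 2344 (1801 left).
−366 (one year; includes Feb 29, 2344) → Oct 1, 2343 (1435 left).
−365 (one year) → Oct 1, 2342 (1070 left).
−365 (one year) → Oct 1, 2341 (705 left).
−365 (one year) → Oct 1, 2340 (340 left).
−1 → Sep 30, 2340 (end of Sep, 30 days; 339 left).
−30 → Aug 31, 2340 (end of Aug, 31 days; 309 left).
−31 → Jul 31, 2340 (end of Jul, 31 days; 278 left).
−31 → Jun 30, 2340 (end of Jun, 30 days; 247 left).
−30 → May 31, 2340 (end of May, 31 days; 217 left).
−31 → Apr 30, 2340 (end of Apr, 30 days; 186 left).
−30 → Mar 31, 2340 (end of Mar, 31 days; 156 left).
−31 → Feb 29, 2340 (end of Feb, 29 days; 125 left).
−29 → Jan 31, 2340 (end of Jan, 31 days; 96 left).
−31 → Dec 31, 2339 (end of Dec, 31 days; 65 left).
−31 → Nov 30, 2339 (end of Nov, 30 days; 34 left).
−30 → Oct 31, 2339 (end of Oct, 31 days; 4 left).
−4 → Oct 27, 2339.

October 27, 2339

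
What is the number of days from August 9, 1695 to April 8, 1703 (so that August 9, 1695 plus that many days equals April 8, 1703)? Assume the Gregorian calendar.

Aug 9, 1695 → Aug 9, 1696: 366 days (Feb 29, 1696 is in that span).
Aug 9, 1696 → Aug 9, 1697: 365 days.
Aug 9, 1697 → Aug 9, 1698: 365 days.
Aug 9, 1698 → Aug 9, 1699: 365 days.
Aug 9, 1699 → Aug 9, 1700: 365 days.
Aug 9, 1700 → Aug 9, 1701: 365 days.
Aug 9, 1701 → Aug 9, 1702: 365 days.
Aug 9, 1702 → Sep 9, 1702: 31 days (August has 31).
Sep 9, 1702 → Oct 9, 1702: 30 days (September has 30).
Oct 9, 1702 → Nov 9, 1702: 31 days (October has 31).
Nov 9, 1702 → Dec 9, 1702: 30 days (November has 30).
Dec 9, 1702 → Jan 9, 1703: 31 days (December has 31).
Jan 9, 1703 → Feb 9, 1703: 31 days (January has 31).
Feb 9, 1703 → Mar 9, 1703: 28 days (February has 28).
Mar 9, 1703 → Apr 8, 1703: 30 days.
Total: 2798 days.

2798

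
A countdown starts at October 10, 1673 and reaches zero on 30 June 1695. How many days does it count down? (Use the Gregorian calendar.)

7933

Oct 10, 1673 → Oct 10, 1674: 365 days.
Oct 10, 1674 → Oct 10, 1675: 365 days.
Oct 10, 1675 → Oct 10, 1676: 366 days (Feb 29, 1676 is in that span).
Oct 10, 1676 → Oct 10, 1677: 365 days.
Oct 10, 1677 → Oct 10, 1678: 365 days.
Oct 10, 1678 → Oct 10, 1679: 365 days.
Oct 10, 1679 → Oct 10, 1680: 366 days (Feb 29, 1680 is in that span).
Oct 10, 1680 → Oct 10, 1681: 365 days.
Oct 10, 1681 → Oct 10, 1682: 365 days.
Oct 10, 1682 → Oct 10, 1683: 365 days.
Oct 10, 1683 → Oct 10, 1684: 366 days (Feb 29, 1684 is in that span).
Oct 10, 1684 → Oct 10, 1685: 365 days.
Oct 10, 1685 → Oct 10, 1686: 365 days.
Oct 10, 1686 → Oct 10, 1687: 365 days.
Oct 10, 1687 → Oct 10, 1688: 366 days (Feb 29, 1688 is in that span).
Oct 10, 1688 → Oct 10, 1689: 365 days.
Oct 10, 1689 → Oct 10, 1690: 365 days.
Oct 10, 1690 → Oct 10, 1691: 365 days.
Oct 10, 1691 → Oct 10, 1692: 366 days (Feb 29, 1692 is in that span).
Oct 10, 1692 → Oct 10, 1693: 365 days.
Oct 10, 1693 → Oct 10, 1694: 365 days.
Oct 10, 1694 → Nov 10, 1694: 31 days (October has 31).
Nov 10, 1694 → Dec 10, 1694: 30 days (November has 30).
Dec 10, 1694 → Jan 10, 1695: 31 days (December has 31).
Jan 10, 1695 → Feb 10, 1695: 31 days (January has 31).
Feb 10, 1695 → Mar 10, 1695: 28 days (February has 28).
Mar 10, 1695 → Apr 10, 1695: 31 days (March has 31).
Apr 10, 1695 → May 10, 1695: 30 days (April has 30).
May 10, 1695 → Jun 10, 1695: 31 days (May has 31).
Jun 10, 1695 → Jun 30, 1695: 20 days.
Total: 7933 days.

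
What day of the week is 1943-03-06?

January 1, 1943 is a Friday.
Jan 1, 1943 → Feb 1, 1943: 31 days (January has 31).
Feb 1, 1943 → Mar 1, 1943: 28 days (February has 28).
Mar 1, 1943 → Mar 6, 1943: 5 days.
Total: 64 days.
64 mod 7 = 1, so Friday + 1 = Saturday.

Saturday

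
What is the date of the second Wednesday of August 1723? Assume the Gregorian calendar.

August 1, 1723 is a Sunday.
The first Wednesday is therefore August 4 (3 days later).
The second Wednesday is 4 + 1×7 = August 11.

August 11, 1723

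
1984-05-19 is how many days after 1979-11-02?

Nov 2, 1979 → Nov 2, 1980: 366 days (Feb 29, 1980 is in that span).
Nov 2, 1980 → Nov 2, 1981: 365 days.
Nov 2, 1981 → Nov 2, 1982: 365 days.
Nov 2, 1982 → Nov 2, 1983: 365 days.
Nov 2, 1983 → Dec 2, 1983: 30 days (November has 30).
Dec 2, 1983 → Jan 2, 1984: 31 days (December has 31).
Jan 2, 1984 → Feb 2, 1984: 31 days (January has 31).
Feb 2, 1984 → Mar 2, 1984: 29 days (February has 29).
Mar 2, 1984 → Apr 2, 1984: 31 days (March has 31).
Apr 2, 1984 → May 2, 1984: 30 days (April has 30).
May 2, 1984 → May 19, 1984: 17 days.
Total: 1660 days.

1660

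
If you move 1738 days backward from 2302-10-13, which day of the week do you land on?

First find the weekday of Oct 13, 2302. Doomsday rule: the anchor day for the 2300s is Wednesday. For year 02: 2÷12 = 0 r 2, and 2÷4 = 0, so 0+2+0 = 2.
Wednesday + 2 ≡ Friday — that's 2302's doomsday.
In October the doomsday date is Oct 10.
Oct 13 is 3 days after Oct 10; 3 mod 7 = 3, so Friday + 3 = Monday.
1738 mod 7 = 2, so 1738 days before a Monday is Monday − 2 = Saturday.

Saturday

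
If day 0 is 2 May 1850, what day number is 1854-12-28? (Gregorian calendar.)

May 2, 1850 → May 2, 1851: 365 days.
May 2, 1851 → May 2, 1852: 366 days (Feb 29, 1852 is in that span).
May 2, 1852 → May 2, 1853: 365 days.
May 2, 1853 → May 2, 1854: 365 days.
May 2, 1854 → Jun 2, 1854: 31 days (May has 31).
Jun 2, 1854 → Jul 2, 1854: 30 days (June has 30).
Jul 2, 1854 → Aug 2, 1854: 31 days (July has 31).
Aug 2, 1854 → Sep 2, 1854: 31 days (August has 31).
Sep 2, 1854 → Oct 2, 1854: 30 days (September has 30).
Oct 2, 1854 → Nov 2, 1854: 31 days (October has 31).
Nov 2, 1854 → Dec 2, 1854: 30 days (November has 30).
Dec 2, 1854 → Dec 28, 1854: 26 days.
Total: 1701 days.

1701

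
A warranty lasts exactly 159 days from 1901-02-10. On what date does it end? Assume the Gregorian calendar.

Feb has 28 days: +19 → Mar 1, 1901 (140 left).
Mar has 31 days: +31 → Apr 1, 1901 (109 left).
Apr has 30 days: +30 → May 1, 1901 (79 left).
May has 31 days: +31 → Jun 1, 1901 (48 left).
Jun has 30 days: +30 → Jul 1, 1901 (18 left).
+18 → Jul 19, 1901.

July 19, 1901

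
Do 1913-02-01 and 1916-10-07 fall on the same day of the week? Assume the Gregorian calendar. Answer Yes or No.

Yes

From Feb 1, 1913 to Oct 7, 1916 is 1344 days.
1344 mod 7 = 0, so they are the same weekday.
(Feb 1, 1913 is a Saturday; Oct 7, 1916 is a Saturday.)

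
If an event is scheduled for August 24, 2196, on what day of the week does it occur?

Wednesday

Doomsday rule: the anchor day for the 2100s is Sunday. For year 96: 96÷12 = 8 r 0, and 0÷4 = 0, so 8+0+0 = 8.
Sunday + 8 ≡ Monday — that's 2196's doomsday.
In August the doomsday date is Aug 8.
Aug 24 is 16 days after Aug 8; 16 mod 7 = 2, so Monday + 2 = Wednesday.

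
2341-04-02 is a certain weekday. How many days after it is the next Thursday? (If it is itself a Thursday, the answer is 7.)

1

Apr 2, 2341 is a Wednesday.
From Wednesday to the next Thursday is 1 day.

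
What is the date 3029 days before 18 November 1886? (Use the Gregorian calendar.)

−365 (one year) → Nov 18, 1885 (2664 left).
−365 (one year) → Nov 18, 1884 (2299 left).
−366 (one year; includes Feb 29, 1884) → Nov 18, 1883 (1933 left).
−365 (one year) → Nov 18, 1882 (1568 left).
−365 (one year) → Nov 18, 1881 (1203 left).
−365 (one year) → Nov 18, 1880 (838 left).
−366 (one year; includes Feb 29, 1880) → Nov 18, 1879 (472 left).
−365 (one year) → Nov 18, 1878 (107 left).
−18 → Oct 31, 1878 (end of Oct, 31 days; 89 left).
−31 → Sep 30, 1878 (end of Sep, 30 days; 58 left).
−30 → Aug 31, 1878 (end of Aug, 31 days; 28 left).
−28 → Aug 3, 1878.

August 3, 1878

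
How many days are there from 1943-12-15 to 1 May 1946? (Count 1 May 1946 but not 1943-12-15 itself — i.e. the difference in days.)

868

Dec 15, 1943 → Dec 15, 1944: 366 days (Feb 29, 1944 is in that span).
Dec 15, 1944 → Dec 15, 1945: 365 days.
Dec 15, 1945 → Jan 15, 1946: 31 days (December has 31).
Jan 15, 1946 → Feb 15, 1946: 31 days (January has 31).
Feb 15, 1946 → Mar 15, 1946: 28 days (February has 28).
Mar 15, 1946 → Apr 15, 1946: 31 days (March has 31).
Apr 15, 1946 → May 1, 1946: 16 days.
Total: 868 days.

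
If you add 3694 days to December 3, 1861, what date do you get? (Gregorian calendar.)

+365 (one year) → Dec 3, 1862 (3329 left).
+365 (one year) → Dec 3, 1863 (2964 left).
+366 (one year; includes Feb 29, 1864) → Dec 3, 1864 (2598 left).
+365 (one year) → Dec 3, 1865 (2233 left).
+365 (one year) → Dec 3, 1866 (1868 left).
+365 (one year) → Dec 3, 1867 (1503 left).
+366 (one year; includes Feb 29, 1868) → Dec 3, 1868 (1137 left).
+365 (one year) → Dec 3, 1869 (772 left).
+365 (one year) → Dec 3, 1870 (407 left).
+365 (one year) → Dec 3, 1871 (42 left).
Dec has 31 days: +29 → Jan 1, 1872 (13 left).
+13 → Jan 14, 1872.

January 14, 1872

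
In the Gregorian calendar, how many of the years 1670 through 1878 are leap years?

Multiples of 4 in [1670,1878]: 52.
Of those, multiples of 100: 2 (not leap unless ÷400).
Multiples of 400: 0.
Leap years = 52 − 2 + 0 = 50.

50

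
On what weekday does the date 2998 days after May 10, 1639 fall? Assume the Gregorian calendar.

First find the weekday of May 10, 1639. Doomsday rule: the anchor day for the 1600s is Tuesday. For year 39: 39÷12 = 3 r 3, and 3÷4 = 0, so 3+3+0 = 6.
Tuesday + 6 ≡ Monday — that's 1639's doomsday.
In May the doomsday date is May 9.
May 10 is 1 day after May 9; 1 mod 7 = 1, so Monday + 1 = Tuesday.
2998 mod 7 = 2, so 2998 days after a Tuesday is Tuesday + 2 = Thursday.

Thursday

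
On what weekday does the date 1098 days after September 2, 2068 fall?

Saturday

Sep 2, 2068 is a Sunday.
1098 mod 7 = 6, so 1098 days after a Sunday is Sunday + 6 = Saturday.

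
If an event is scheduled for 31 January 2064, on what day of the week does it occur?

Doomsday rule: the anchor day for the 2000s is Tuesday. For year 64: 64÷12 = 5 r 4, and 4÷4 = 1, so 5+4+1 = 10.
Tuesday + 10 ≡ Friday — that's 2064's doomsday.
In January the doomsday date is Jan 4 (2064 is a leap year (divisible by 4)).
Jan 31 is 27 days after Jan 4; 27 mod 7 = 6, so Friday + 6 = Thursday.

Thursday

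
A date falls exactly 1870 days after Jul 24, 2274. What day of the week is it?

First find the weekday of Jul 24, 2274. Doomsday rule: the anchor day for the 2200s is Friday. For year 74: 74÷12 = 6 r 2, and 2÷4 = 0, so 6+2+0 = 8.
Friday + 8 ≡ Saturday — that's 2274's doomsday.
In July the doomsday date is Jul 11.
Jul 24 is 13 days after Jul 11; 13 mod 7 = 6, so Saturday + 6 = Friday.
1870 mod 7 = 1, so 1870 days after a Friday is Friday + 1 = Saturday.

Saturday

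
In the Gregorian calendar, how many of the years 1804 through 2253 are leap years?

110

Multiples of 4 in [1804,2253]: 113.
Of those, multiples of 100: 4 (not leap unless ÷400).
Multiples of 400: 1.
Leap years = 113 − 4 + 1 = 110.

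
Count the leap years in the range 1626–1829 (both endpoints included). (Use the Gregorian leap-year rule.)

49

Multiples of 4 in [1626,1829]: 51.
Of those, multiples of 100: 2 (not leap unless ÷400).
Multiples of 400: 0.
Leap years = 51 − 2 + 0 = 49.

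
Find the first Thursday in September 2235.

September 3, 2235

September 1, 2235 is a Tuesday.
The first Thursday is therefore September 3 (2 days later).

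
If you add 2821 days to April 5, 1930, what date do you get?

+365 (one year) → Apr 5, 1931 (2456 left).
+366 (one year; includes Feb 29, 1932) → Apr 5, 1932 (2090 left).
+365 (one year) → Apr 5, 1933 (1725 left).
+365 (one year) → Apr 5, 1934 (1360 left).
+365 (one year) → Apr 5, 1935 (995 left).
+366 (one year; includes Feb 29, 1936) → Apr 5, 1936 (629 left).
+365 (one year) → Apr 5, 1937 (264 left).
Apr has 30 days: +26 → May 1, 1937 (238 left).
May has 31 days: +31 → Jun 1, 1937 (207 left).
Jun has 30 days: +30 → Jul 1, 1937 (177 left).
Jul has 31 days: +31 → Aug 1, 1937 (146 left).
Aug has 31 days: +31 → Sep 1, 1937 (115 left).
Sep has 30 days: +30 → Oct 1, 1937 (85 left).
Oct has 31 days: +31 → Nov 1, 1937 (54 left).
Nov has 30 days: +30 → Dec 1, 1937 (24 left).
+24 → Dec 25, 1937.

December 25, 1937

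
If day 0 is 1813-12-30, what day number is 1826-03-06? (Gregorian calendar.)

4449

Dec 30, 1813 → Dec 30, 1814: 365 days.
Dec 30, 1814 → Dec 30, 1815: 365 days.
Dec 30, 1815 → Dec 30, 1816: 366 days (Feb 29, 1816 is in that span).
Dec 30, 1816 → Dec 30, 1817: 365 days.
Dec 30, 1817 → Dec 30, 1818: 365 days.
Dec 30, 1818 → Dec 30, 1819: 365 days.
Dec 30, 1819 → Dec 30, 1820: 366 days (Feb 29, 1820 is in that span).
Dec 30, 1820 → Dec 30, 1821: 365 days.
Dec 30, 1821 → Dec 30, 1822: 365 days.
Dec 30, 1822 → Dec 30, 1823: 365 days.
Dec 30, 1823 → Dec 30, 1824: 366 days (Feb 29, 1824 is in that span).
Dec 30, 1824 → Dec 30, 1825: 365 days.
Dec 30, 1825 → Jan 30, 1826: 31 days (December has 31).
Jan 30, 1826 → Feb 28, 1826: 29 days (January has 31).
Feb 28, 1826 → Mar 6, 1826: 6 days.
Total: 4449 days.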